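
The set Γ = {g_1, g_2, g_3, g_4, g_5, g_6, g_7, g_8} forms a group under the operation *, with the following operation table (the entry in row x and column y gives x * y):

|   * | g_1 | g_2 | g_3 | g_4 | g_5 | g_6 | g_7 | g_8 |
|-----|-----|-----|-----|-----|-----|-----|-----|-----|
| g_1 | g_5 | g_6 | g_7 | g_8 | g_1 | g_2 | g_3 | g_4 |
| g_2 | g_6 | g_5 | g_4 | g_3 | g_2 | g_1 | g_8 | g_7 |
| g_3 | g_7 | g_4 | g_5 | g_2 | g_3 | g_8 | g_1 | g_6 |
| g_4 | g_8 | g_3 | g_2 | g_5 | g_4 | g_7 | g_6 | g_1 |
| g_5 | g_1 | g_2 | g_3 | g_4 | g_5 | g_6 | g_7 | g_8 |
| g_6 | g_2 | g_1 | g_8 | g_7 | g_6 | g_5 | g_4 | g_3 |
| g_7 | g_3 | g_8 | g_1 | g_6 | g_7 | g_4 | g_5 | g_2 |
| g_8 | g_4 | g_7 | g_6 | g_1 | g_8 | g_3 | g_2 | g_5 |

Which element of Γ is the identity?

The identity e satisfies e * x = x for all x, so its row in the table reproduces the column headers.
Row g_5 reads: g_1, g_2, g_3, g_4, g_5, g_6, g_7, g_8 — exactly the header order. So g_5 is the identity.

g_5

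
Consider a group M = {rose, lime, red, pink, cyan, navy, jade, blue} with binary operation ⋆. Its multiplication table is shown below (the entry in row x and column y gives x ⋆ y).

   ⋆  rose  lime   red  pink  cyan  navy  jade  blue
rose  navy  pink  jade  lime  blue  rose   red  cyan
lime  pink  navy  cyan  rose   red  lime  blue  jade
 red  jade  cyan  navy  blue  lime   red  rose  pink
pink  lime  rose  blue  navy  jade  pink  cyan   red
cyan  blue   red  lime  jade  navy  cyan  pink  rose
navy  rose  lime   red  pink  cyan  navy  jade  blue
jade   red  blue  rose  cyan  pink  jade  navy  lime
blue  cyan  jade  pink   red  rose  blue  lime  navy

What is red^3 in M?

red

red^1 = red
red^2 = red ⋆ red = navy
red^3 = navy ⋆ red = red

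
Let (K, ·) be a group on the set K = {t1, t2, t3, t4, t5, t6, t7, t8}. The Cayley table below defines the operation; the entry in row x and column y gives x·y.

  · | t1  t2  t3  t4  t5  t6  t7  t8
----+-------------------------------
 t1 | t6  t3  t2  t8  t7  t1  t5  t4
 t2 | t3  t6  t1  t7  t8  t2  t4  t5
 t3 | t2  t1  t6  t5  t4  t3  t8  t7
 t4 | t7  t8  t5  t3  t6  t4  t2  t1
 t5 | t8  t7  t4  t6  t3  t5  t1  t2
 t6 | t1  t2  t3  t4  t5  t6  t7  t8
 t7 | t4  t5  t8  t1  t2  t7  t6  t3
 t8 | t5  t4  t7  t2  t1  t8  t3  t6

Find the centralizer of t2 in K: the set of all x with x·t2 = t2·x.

{t1, t2, t3, t6}

Compare row t2 with column t2 entry by entry.
t1·t2 = t3 = t2·t1, so t1 commutes with t2.
t7·t2 = t5 but t2·t7 = t4, so t7 does not.
Collecting the elements that commute with t2: C(t2) = {t1, t2, t3, t6}.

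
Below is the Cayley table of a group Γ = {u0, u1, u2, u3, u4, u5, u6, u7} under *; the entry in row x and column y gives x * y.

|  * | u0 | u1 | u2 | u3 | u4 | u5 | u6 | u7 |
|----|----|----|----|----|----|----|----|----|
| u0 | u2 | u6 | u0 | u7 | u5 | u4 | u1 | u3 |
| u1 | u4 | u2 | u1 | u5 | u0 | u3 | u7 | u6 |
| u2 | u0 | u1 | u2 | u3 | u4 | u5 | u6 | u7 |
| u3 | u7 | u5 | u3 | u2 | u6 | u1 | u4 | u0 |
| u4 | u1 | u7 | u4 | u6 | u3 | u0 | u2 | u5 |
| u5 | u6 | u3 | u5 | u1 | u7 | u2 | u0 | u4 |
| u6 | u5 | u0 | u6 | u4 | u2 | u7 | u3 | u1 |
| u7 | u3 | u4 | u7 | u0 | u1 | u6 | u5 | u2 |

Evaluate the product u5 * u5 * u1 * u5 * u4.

u5 * u5 = u2
u2 * u1 = u1
u1 * u5 = u3
u3 * u4 = u6

u6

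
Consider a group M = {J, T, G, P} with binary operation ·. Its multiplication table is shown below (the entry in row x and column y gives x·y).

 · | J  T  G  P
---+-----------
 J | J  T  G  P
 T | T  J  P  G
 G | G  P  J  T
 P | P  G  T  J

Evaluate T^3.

T

T^1 = T
T^2 = T·T = J
T^3 = J·T = T
(Structurally, M here is isomorphic to the Klein four-group V_4.)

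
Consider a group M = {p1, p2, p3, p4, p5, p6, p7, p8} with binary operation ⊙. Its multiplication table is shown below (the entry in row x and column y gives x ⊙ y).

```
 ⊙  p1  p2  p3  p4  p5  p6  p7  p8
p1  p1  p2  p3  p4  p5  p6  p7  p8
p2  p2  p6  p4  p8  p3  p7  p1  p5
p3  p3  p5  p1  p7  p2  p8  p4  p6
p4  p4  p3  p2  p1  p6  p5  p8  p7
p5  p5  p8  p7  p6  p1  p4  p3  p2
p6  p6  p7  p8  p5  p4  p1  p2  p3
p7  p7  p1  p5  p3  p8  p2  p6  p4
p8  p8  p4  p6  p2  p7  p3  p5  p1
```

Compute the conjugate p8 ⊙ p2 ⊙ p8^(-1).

p7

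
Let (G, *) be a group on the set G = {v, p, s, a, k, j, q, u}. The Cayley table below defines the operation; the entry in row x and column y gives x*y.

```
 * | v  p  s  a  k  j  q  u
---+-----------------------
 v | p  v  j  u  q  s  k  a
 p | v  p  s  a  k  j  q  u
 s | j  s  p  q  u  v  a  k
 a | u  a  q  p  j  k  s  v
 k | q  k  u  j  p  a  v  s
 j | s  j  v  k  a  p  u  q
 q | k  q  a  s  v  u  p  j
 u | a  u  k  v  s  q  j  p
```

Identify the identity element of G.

The identity e satisfies e*x = x for all x, so its row in the table reproduces the column headers.
Row p reads: v, p, s, a, k, j, q, u — exactly the header order. So p is the identity.

p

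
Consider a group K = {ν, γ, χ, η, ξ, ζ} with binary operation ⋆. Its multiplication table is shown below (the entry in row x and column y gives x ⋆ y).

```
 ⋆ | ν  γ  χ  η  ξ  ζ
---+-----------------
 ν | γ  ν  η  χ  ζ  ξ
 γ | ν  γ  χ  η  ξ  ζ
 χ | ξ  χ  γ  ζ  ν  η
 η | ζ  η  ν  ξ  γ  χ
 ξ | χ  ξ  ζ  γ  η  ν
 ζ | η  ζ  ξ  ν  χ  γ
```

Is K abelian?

No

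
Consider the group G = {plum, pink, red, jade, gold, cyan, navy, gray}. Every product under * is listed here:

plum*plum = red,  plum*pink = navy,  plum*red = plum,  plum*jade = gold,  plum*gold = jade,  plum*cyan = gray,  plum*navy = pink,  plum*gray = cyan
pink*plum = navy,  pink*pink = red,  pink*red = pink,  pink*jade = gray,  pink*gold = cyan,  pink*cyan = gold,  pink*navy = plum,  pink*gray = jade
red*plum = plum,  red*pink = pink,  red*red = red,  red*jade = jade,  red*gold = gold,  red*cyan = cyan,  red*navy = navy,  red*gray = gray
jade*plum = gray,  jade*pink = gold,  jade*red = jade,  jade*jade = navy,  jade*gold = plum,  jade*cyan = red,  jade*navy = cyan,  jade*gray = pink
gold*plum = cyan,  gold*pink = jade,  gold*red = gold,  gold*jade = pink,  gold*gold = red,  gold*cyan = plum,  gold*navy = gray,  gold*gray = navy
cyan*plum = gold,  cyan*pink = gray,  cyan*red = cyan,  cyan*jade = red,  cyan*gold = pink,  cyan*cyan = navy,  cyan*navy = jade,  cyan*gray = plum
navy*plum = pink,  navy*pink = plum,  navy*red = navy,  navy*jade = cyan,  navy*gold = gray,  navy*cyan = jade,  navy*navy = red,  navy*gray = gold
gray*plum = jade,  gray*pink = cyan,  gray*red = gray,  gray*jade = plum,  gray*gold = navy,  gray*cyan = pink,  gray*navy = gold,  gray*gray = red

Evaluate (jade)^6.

jade^1 = jade
jade^2 = jade * jade = navy
jade^3 = navy * jade = cyan
jade^4 = cyan * jade = red
jade^5 = red * jade = jade
jade^6 = jade * jade = navy

navy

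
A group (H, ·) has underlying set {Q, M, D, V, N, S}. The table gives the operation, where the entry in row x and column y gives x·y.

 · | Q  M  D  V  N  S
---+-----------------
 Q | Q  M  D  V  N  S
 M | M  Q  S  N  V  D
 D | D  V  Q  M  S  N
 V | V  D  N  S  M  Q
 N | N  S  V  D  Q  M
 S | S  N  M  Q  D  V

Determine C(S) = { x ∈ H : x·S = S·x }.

{Q, S, V}

Compare row S with column S entry by entry.
V·S = Q = S·V, so V commutes with S.
D·S = N but S·D = M, so D does not.
Collecting the elements that commute with S: C(S) = {Q, S, V}.
(Structurally, H here is isomorphic to the symmetric group S_3.)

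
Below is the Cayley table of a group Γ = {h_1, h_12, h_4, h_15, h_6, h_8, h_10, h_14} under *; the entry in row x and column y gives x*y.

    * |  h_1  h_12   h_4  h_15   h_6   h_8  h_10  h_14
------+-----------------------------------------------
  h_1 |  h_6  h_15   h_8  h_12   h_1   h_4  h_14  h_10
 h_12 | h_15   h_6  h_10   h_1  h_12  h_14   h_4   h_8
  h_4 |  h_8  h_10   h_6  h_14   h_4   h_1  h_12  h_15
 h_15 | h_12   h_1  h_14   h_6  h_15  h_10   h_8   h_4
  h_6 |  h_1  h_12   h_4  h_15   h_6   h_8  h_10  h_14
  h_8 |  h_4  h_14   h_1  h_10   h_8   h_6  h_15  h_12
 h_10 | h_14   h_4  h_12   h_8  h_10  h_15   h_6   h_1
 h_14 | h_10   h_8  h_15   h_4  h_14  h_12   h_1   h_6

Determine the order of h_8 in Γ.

2

The identity element is h_6 (its row matches the header).
h_8^1 = h_8
h_8^2 = h_8*h_8 = h_6
The first power of h_8 equal to the identity is h_8^2, so ord(h_8) = 2.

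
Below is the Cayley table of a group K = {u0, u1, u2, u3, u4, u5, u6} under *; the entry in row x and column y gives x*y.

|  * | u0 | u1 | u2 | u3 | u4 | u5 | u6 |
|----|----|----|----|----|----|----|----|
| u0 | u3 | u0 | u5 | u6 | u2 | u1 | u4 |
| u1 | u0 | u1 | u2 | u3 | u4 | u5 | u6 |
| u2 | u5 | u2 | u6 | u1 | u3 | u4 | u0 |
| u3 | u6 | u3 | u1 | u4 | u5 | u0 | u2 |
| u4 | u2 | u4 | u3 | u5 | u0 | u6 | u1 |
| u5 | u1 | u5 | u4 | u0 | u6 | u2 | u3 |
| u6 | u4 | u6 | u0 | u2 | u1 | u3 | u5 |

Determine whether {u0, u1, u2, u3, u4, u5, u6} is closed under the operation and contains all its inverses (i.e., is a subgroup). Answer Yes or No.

{u0, u1, u2, u3, u4, u5, u6} contains the identity u1.
Checking products: every product of two elements of {u0, u1, u2, u3, u4, u5, u6} (read from the table) lies in {u0, u1, u2, u3, u4, u5, u6}, so the set is closed.
In a finite group, a nonempty closed subset is a subgroup. So {u0, u1, u2, u3, u4, u5, u6} ≤ K.

Yes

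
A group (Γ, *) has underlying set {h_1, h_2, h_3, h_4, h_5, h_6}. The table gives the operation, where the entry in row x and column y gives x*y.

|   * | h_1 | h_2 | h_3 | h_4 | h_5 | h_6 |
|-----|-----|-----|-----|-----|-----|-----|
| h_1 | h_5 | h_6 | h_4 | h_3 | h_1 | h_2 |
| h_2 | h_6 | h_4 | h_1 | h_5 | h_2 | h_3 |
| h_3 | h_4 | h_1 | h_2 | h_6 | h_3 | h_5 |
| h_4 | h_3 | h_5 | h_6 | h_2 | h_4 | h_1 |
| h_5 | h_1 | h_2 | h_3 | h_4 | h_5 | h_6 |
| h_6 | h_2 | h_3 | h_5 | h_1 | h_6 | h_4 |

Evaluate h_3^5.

h_6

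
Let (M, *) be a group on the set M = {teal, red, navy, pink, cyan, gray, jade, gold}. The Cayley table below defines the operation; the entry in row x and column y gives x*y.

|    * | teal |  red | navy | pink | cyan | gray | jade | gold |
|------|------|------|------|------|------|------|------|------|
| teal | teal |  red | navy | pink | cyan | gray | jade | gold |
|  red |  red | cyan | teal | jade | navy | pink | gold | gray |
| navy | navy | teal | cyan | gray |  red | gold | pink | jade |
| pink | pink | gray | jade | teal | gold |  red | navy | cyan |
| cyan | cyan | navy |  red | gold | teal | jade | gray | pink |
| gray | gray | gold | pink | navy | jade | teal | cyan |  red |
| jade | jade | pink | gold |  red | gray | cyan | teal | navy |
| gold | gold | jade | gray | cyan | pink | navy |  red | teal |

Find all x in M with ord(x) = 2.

{cyan, gold, gray, jade, pink}

Identity is teal. Compute the order of each non-identity element by repeated multiplication:
  red: red → cyan → navy → teal  (order 4)
  navy: navy → cyan → red → teal  (order 4)
  pink: pink → teal  (order 2)
  cyan: cyan → teal  (order 2)
  gray: gray → teal  (order 2)
  jade: jade → teal  (order 2)
  gold: gold → teal  (order 2)
Elements of order 2: {cyan, gold, gray, jade, pink}.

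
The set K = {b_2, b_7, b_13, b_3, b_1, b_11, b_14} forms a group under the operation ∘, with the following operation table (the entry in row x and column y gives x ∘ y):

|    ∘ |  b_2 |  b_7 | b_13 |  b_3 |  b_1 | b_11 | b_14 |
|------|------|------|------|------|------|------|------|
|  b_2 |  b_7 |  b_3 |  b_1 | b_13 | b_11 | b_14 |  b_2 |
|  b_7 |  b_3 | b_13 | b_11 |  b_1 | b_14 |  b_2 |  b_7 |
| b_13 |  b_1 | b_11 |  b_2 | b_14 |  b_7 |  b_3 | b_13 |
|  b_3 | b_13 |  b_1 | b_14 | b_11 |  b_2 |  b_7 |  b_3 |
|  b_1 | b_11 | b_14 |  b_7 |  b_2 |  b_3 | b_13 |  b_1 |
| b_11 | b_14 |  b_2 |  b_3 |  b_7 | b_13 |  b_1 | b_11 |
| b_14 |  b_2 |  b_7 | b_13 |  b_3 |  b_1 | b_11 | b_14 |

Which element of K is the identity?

b_14

The identity e satisfies e ∘ x = x for all x, so its row in the table reproduces the column headers.
Row b_14 reads: b_2, b_7, b_13, b_3, b_1, b_11, b_14 — exactly the header order. So b_14 is the identity.
(Structurally, K here is isomorphic to the cyclic group Z_7.)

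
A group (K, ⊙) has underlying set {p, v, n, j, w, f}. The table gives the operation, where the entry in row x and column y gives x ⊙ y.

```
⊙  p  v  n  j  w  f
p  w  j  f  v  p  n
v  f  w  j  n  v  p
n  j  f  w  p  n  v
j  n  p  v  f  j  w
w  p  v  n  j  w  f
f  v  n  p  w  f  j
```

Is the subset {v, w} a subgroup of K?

Yes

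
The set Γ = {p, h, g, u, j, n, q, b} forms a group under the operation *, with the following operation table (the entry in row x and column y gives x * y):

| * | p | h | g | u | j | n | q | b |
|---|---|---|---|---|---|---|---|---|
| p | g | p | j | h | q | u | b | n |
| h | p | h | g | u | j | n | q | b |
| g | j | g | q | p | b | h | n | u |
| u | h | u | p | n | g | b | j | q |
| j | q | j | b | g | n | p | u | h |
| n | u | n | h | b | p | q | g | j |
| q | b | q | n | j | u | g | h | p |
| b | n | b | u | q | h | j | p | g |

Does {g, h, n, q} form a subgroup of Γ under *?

Yes

{g, h, n, q} contains the identity h.
Checking products: every product of two elements of {g, h, n, q} (read from the table) lies in {g, h, n, q}, so the set is closed.
In a finite group, a nonempty closed subset is a subgroup. So {g, h, n, q} ≤ Γ.
(Structurally, Γ here is isomorphic to the cyclic group Z_8.)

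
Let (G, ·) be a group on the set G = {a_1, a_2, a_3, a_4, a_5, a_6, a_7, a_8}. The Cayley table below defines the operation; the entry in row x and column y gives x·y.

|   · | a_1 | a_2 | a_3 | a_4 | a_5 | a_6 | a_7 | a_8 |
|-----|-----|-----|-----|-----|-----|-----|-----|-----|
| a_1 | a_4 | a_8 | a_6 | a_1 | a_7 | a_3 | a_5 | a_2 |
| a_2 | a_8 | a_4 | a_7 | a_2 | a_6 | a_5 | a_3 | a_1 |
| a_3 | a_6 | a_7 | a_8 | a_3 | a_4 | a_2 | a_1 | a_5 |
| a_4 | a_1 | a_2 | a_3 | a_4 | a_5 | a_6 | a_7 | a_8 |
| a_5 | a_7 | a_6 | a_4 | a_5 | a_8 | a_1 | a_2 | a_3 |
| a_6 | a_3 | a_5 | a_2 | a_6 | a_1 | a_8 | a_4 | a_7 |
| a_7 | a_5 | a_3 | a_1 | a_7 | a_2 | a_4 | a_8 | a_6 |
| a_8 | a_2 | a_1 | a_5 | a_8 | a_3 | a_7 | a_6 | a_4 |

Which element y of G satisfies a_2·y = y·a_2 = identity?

a_2

First locate the identity: row a_4 matches the header, so a_4 is the identity.
Scan row a_2 for a_4: a_2·a_2 = a_4. Hence a_2^(-1) = a_2.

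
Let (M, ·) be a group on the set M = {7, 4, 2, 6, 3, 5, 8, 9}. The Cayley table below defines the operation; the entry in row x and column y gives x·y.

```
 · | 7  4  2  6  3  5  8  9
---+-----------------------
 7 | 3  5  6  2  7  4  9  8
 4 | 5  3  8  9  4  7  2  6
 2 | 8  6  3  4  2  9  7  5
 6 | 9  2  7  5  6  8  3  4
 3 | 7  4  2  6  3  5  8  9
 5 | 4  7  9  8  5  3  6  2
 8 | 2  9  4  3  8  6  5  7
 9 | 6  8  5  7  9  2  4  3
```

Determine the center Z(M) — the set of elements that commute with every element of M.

An element z is central iff its row equals its column in the table.
For 7: 7·8 = 9 ≠ 2 = 8·7, so 7 ∉ Z.
Checking each element this way leaves Z(M) = {3, 5}.

{3, 5}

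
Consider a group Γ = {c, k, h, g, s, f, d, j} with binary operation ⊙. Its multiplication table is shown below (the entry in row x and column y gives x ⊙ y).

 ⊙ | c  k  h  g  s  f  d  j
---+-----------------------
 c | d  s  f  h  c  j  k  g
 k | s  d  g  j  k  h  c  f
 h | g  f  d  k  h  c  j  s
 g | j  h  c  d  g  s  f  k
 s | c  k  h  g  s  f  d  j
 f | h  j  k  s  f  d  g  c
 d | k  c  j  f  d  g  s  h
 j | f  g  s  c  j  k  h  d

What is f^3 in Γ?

g

f^1 = f
f^2 = f ⊙ f = d
f^3 = d ⊙ f = g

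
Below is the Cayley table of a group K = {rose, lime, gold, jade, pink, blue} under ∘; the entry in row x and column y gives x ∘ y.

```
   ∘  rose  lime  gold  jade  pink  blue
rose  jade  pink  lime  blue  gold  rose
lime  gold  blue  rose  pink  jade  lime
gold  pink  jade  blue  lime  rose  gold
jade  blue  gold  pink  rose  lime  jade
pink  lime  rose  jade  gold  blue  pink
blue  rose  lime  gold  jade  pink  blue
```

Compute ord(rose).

3

The identity element is blue (its row matches the header).
rose^1 = rose
rose^2 = rose ∘ rose = jade
rose^3 = jade ∘ rose = blue
The first power of rose equal to the identity is rose^3, so ord(rose) = 3.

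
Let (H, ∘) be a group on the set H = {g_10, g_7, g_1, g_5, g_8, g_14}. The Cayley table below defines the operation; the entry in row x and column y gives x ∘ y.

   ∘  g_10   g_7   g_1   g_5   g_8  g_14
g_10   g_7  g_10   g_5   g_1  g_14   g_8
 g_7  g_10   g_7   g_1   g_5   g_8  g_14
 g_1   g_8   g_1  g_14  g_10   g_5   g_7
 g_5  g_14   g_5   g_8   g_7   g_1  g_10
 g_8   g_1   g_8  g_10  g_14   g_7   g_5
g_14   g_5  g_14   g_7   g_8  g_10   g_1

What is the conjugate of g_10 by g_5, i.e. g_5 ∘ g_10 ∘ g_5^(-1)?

The identity is g_7. In row g_5, the entry g_7 sits in column g_5, so g_5^(-1) = g_5.
g_5 ∘ g_10 = g_14
g_14 ∘ g_5 = g_8

g_8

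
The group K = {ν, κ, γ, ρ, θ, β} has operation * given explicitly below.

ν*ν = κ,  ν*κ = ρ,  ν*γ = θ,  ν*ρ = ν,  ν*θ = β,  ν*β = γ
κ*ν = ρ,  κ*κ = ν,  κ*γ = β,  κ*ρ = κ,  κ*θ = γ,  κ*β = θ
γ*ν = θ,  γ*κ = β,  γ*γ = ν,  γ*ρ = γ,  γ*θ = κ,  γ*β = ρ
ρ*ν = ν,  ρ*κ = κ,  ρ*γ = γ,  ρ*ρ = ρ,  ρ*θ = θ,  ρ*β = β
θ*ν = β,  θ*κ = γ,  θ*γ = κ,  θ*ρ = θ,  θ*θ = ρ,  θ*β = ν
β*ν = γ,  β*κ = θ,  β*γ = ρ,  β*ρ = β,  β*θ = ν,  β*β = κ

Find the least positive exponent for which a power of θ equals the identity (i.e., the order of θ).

The identity element is ρ (its row matches the header).
θ^1 = θ
θ^2 = θ * θ = ρ
The first power of θ equal to the identity is θ^2, so ord(θ) = 2.

2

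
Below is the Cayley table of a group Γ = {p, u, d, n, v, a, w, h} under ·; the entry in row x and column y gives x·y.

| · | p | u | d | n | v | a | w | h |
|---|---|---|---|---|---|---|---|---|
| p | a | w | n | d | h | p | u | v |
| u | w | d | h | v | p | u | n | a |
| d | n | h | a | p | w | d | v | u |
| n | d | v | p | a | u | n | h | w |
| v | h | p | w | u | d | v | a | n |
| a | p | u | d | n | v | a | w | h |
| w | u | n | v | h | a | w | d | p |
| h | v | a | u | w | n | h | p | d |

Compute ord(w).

4

The identity element is a (its row matches the header).
w^1 = w
w^2 = w·w = d
w^3 = d·w = v
w^4 = v·w = a
The first power of w equal to the identity is w^4, so ord(w) = 4.
(Structurally, Γ here is isomorphic to Z_2 x Z_4.)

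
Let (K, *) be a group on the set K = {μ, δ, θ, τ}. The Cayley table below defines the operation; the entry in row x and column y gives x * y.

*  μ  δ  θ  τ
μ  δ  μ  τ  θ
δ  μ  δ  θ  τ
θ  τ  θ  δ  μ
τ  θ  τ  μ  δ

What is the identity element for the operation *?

δ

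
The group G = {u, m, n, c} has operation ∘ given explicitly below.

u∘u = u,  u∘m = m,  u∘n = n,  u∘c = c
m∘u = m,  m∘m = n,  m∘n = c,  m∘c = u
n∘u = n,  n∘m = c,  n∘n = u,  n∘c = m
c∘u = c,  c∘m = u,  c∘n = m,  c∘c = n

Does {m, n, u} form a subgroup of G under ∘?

m ∘ n = c, which is not in {m, n, u}.
The subset is not closed under ∘, so it is not a subgroup.
(Structurally, G here is isomorphic to the cyclic group Z_4.)

No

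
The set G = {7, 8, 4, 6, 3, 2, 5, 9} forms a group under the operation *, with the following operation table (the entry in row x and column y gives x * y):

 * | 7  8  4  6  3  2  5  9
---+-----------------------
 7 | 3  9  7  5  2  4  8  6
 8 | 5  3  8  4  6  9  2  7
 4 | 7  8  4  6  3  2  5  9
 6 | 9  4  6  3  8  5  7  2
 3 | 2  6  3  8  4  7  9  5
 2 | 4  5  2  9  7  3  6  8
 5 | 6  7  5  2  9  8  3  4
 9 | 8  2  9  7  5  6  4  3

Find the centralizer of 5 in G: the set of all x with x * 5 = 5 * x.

{3, 4, 5, 9}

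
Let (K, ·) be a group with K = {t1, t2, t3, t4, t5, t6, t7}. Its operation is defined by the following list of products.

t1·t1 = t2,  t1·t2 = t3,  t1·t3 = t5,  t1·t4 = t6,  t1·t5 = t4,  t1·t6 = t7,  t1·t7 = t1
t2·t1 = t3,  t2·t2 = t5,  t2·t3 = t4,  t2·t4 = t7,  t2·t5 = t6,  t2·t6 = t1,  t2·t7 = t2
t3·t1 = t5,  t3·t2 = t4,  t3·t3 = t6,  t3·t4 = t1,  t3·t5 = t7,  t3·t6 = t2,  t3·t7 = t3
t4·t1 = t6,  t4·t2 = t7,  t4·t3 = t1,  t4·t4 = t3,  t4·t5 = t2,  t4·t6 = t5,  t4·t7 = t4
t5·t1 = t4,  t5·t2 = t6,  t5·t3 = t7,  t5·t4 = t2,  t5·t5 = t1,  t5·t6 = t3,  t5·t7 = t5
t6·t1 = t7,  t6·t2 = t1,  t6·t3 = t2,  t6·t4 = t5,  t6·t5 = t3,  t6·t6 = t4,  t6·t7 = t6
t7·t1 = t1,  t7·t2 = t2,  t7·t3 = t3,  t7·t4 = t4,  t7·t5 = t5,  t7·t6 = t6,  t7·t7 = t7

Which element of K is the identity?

t7

The identity e satisfies e·x = x for all x, so its row in the table reproduces the column headers.
Row t7 reads: t1, t2, t3, t4, t5, t6, t7 — exactly the header order. So t7 is the identity.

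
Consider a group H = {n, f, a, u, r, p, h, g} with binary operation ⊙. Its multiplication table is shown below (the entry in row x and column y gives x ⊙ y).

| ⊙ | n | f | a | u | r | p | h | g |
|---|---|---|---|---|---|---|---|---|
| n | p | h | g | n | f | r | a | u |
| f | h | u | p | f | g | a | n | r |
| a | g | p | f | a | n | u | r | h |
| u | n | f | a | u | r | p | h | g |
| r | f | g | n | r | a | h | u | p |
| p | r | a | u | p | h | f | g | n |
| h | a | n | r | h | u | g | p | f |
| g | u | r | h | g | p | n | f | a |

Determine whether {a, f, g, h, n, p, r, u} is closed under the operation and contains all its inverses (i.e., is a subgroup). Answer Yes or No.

{a, f, g, h, n, p, r, u} contains the identity u.
Checking products: every product of two elements of {a, f, g, h, n, p, r, u} (read from the table) lies in {a, f, g, h, n, p, r, u}, so the set is closed.
In a finite group, a nonempty closed subset is a subgroup. So {a, f, g, h, n, p, r, u} ≤ H.

Yes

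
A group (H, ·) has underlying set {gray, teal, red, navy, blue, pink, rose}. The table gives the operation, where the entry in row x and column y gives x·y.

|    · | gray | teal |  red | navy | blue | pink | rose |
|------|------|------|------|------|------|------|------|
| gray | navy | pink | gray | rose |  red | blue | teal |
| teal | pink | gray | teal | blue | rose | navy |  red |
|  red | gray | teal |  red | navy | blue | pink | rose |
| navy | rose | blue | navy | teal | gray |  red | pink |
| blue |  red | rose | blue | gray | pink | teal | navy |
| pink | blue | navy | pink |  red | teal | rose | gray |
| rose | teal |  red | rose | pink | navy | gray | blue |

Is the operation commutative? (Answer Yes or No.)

Yes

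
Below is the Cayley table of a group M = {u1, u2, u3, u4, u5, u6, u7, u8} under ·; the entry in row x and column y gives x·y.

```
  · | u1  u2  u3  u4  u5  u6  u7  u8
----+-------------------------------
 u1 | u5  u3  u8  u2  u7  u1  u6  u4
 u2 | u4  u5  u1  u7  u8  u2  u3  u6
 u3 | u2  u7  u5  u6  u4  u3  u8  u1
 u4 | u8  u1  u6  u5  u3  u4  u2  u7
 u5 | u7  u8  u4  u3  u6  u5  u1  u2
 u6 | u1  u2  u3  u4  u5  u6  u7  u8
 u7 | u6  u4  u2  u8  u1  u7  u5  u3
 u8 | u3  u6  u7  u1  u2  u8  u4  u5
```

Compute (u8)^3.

u2

u8^1 = u8
u8^2 = u8·u8 = u5
u8^3 = u5·u8 = u2
(Structurally, M here is isomorphic to the quaternion group Q_8.)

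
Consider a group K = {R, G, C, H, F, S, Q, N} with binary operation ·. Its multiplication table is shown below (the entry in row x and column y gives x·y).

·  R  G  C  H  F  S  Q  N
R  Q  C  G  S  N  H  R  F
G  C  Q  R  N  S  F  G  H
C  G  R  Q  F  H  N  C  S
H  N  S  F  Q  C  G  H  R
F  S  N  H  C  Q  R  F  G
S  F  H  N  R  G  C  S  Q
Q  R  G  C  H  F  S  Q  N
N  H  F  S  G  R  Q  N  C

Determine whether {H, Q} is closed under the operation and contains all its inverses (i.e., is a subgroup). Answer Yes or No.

{H, Q} contains the identity Q.
Checking products: every product of two elements of {H, Q} (read from the table) lies in {H, Q}, so the set is closed.
In a finite group, a nonempty closed subset is a subgroup. So {H, Q} ≤ K.
(Structurally, K here is isomorphic to the dihedral group D_4.)

Yes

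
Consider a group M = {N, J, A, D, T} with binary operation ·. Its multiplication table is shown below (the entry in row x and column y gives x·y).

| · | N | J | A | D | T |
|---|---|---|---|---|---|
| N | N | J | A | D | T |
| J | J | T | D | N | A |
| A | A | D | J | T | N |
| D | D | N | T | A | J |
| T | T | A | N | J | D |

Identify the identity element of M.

N

The identity e satisfies e·x = x for all x, so its row in the table reproduces the column headers.
Row N reads: N, J, A, D, T — exactly the header order. So N is the identity.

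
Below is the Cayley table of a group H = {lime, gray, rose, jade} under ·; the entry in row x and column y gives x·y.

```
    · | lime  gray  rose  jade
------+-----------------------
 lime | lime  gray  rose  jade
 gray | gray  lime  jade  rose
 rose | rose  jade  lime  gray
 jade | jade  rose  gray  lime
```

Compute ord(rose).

2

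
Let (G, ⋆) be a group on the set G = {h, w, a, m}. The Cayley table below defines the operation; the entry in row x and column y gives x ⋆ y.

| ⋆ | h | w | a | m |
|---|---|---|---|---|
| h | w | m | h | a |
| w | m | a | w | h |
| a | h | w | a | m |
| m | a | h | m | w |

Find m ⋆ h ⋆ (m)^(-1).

h

The identity is a. In row m, the entry a sits in column h, so m^(-1) = h.
m ⋆ h = a
a ⋆ h = h
(Structurally, G here is isomorphic to the cyclic group Z_4.)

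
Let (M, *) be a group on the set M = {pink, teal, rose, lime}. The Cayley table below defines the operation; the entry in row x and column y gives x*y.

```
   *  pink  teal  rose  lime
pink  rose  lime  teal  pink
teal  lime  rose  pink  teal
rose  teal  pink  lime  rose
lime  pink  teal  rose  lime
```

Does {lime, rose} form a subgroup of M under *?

Yes

{lime, rose} contains the identity lime.
Checking products: every product of two elements of {lime, rose} (read from the table) lies in {lime, rose}, so the set is closed.
In a finite group, a nonempty closed subset is a subgroup. So {lime, rose} ≤ M.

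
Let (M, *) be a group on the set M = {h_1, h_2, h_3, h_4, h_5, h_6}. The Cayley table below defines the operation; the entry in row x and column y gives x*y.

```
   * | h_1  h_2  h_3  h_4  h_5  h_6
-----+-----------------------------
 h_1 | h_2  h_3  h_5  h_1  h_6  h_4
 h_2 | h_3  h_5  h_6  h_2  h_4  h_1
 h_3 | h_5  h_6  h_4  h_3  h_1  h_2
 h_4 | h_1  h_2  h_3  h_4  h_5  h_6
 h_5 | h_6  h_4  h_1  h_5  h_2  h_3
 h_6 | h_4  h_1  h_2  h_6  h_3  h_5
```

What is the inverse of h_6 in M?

h_1

First locate the identity: row h_4 matches the header, so h_4 is the identity.
Scan row h_6 for h_4: h_6*h_1 = h_4. Hence h_6^(-1) = h_1.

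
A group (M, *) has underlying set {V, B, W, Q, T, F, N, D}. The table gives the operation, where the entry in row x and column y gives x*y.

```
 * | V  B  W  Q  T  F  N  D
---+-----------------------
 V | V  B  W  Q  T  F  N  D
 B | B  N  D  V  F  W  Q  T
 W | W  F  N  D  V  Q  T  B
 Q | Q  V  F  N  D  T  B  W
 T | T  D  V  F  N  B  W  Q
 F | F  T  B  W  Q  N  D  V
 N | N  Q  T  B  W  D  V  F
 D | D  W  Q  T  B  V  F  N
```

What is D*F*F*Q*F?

Q

D*F = V
V*F = F
F*Q = W
W*F = Q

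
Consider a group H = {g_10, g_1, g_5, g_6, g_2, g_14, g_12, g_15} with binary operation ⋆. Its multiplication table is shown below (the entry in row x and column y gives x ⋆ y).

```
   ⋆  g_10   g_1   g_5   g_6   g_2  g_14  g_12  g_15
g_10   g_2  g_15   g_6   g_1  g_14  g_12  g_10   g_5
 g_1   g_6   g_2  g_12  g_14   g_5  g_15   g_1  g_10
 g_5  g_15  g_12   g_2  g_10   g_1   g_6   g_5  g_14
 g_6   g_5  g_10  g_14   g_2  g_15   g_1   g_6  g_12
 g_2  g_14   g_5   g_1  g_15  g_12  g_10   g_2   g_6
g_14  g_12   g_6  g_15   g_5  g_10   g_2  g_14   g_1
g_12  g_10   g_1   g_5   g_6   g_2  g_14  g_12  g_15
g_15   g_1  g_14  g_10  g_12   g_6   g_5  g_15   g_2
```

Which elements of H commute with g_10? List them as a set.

Compare row g_10 with column g_10 entry by entry.
g_14 ⋆ g_10 = g_12 = g_10 ⋆ g_14, so g_14 commutes with g_10.
g_1 ⋆ g_10 = g_6 but g_10 ⋆ g_1 = g_15, so g_1 does not.
Collecting the elements that commute with g_10: C(g_10) = {g_10, g_12, g_14, g_2}.

{g_10, g_12, g_14, g_2}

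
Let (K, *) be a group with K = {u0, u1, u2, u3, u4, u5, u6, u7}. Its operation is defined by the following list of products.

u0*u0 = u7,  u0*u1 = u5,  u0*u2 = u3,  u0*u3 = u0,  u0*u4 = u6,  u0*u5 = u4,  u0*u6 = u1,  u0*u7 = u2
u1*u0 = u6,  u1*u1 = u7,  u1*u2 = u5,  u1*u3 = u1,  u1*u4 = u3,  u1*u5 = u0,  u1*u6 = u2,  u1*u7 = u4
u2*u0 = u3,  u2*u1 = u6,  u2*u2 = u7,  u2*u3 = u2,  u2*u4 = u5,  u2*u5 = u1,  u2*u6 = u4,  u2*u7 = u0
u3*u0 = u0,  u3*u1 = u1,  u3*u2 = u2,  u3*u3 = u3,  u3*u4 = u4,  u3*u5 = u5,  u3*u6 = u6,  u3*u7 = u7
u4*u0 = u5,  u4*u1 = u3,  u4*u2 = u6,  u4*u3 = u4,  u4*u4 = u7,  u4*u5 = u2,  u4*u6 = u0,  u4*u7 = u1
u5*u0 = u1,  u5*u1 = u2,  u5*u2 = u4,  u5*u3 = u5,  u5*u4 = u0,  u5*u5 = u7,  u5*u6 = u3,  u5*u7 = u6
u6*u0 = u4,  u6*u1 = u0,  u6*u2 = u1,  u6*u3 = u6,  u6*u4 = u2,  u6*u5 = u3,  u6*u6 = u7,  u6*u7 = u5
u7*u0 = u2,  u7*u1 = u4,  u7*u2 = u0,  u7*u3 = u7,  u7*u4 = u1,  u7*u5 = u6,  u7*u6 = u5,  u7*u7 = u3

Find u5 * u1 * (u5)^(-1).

u4

The identity is u3. In row u5, the entry u3 sits in column u6, so u5^(-1) = u6.
u5 * u1 = u2
u2 * u6 = u4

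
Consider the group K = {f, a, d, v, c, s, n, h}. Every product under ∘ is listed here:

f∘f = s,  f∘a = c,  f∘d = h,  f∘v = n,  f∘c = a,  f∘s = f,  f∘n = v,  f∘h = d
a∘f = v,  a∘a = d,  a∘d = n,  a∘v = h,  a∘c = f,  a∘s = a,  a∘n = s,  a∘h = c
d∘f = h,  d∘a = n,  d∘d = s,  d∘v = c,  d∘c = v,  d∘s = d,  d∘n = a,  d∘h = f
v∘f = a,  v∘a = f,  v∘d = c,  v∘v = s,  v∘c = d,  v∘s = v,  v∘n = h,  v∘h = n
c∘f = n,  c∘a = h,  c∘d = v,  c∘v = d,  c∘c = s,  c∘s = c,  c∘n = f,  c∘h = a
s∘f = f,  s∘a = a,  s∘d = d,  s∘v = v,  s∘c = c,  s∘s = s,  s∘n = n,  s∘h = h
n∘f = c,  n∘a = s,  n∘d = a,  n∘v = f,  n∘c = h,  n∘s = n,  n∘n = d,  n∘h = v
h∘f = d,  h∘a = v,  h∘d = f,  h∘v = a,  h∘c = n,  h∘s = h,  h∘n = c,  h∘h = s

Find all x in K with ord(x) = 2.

Identity is s. Compute the order of each non-identity element by repeated multiplication:
  f: f → s  (order 2)
  a: a → d → n → s  (order 4)
  d: d → s  (order 2)
  v: v → s  (order 2)
  c: c → s  (order 2)
  n: n → d → a → s  (order 4)
  h: h → s  (order 2)
Elements of order 2: {c, d, f, h, v}.

{c, d, f, h, v}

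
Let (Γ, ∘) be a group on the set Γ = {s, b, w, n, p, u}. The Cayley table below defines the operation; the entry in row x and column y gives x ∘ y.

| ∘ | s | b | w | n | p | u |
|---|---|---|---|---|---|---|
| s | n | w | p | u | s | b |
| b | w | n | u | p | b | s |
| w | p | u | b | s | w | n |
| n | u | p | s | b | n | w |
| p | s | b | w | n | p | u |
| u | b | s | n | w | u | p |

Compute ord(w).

The identity element is p (its row matches the header).
w^1 = w
w^2 = w ∘ w = b
w^3 = b ∘ w = u
w^4 = u ∘ w = n
w^5 = n ∘ w = s
w^6 = s ∘ w = p
The first power of w equal to the identity is w^6, so ord(w) = 6.

6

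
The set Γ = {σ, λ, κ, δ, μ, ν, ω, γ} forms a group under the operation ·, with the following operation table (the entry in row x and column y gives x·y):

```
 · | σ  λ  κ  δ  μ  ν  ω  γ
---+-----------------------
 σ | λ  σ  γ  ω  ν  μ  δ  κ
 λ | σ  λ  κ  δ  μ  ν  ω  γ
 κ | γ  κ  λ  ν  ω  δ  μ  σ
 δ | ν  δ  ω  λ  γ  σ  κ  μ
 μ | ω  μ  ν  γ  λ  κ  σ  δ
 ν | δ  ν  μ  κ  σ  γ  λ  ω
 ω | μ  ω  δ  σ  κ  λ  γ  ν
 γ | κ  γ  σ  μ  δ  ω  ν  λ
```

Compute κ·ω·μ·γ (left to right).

γ

κ·ω = μ
μ·μ = λ
λ·γ = γ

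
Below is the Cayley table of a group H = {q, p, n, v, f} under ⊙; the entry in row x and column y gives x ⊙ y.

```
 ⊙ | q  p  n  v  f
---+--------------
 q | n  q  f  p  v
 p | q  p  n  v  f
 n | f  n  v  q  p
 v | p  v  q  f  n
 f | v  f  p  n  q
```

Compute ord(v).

5

The identity element is p (its row matches the header).
v^1 = v
v^2 = v ⊙ v = f
v^3 = f ⊙ v = n
v^4 = n ⊙ v = q
v^5 = q ⊙ v = p
The first power of v equal to the identity is v^5, so ord(v) = 5.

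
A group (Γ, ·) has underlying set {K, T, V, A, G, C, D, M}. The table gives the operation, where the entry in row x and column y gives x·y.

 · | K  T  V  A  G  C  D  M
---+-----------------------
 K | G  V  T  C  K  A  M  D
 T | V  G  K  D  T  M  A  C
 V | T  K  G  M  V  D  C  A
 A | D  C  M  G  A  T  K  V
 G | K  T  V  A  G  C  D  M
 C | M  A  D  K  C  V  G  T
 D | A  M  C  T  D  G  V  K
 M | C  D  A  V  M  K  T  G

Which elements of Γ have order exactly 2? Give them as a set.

{A, K, M, T, V}

Identity is G. Compute the order of each non-identity element by repeated multiplication:
  K: K → G  (order 2)
  T: T → G  (order 2)
  V: V → G  (order 2)
  A: A → G  (order 2)
  C: C → V → D → G  (order 4)
  D: D → V → C → G  (order 4)
  M: M → G  (order 2)
Elements of order 2: {A, K, M, T, V}.
(Structurally, Γ here is isomorphic to the dihedral group D_4.)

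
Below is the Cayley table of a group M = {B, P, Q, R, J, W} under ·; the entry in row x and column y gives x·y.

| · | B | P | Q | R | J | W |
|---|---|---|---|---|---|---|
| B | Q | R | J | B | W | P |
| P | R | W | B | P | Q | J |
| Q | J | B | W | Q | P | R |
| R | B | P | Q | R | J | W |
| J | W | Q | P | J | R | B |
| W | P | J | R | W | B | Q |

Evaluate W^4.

W

W^1 = W
W^2 = W·W = Q
W^3 = Q·W = R
W^4 = R·W = W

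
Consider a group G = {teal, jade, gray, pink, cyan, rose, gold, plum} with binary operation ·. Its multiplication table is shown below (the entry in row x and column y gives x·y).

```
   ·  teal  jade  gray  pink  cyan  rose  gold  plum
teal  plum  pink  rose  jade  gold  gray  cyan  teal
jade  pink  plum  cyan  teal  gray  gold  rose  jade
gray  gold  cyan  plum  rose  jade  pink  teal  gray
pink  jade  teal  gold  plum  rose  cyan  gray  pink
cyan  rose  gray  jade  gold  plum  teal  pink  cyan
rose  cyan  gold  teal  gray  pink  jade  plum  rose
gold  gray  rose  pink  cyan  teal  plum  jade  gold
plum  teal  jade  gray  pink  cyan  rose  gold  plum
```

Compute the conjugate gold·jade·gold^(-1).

The identity is plum. In row gold, the entry plum sits in column rose, so gold^(-1) = rose.
gold·jade = rose
rose·rose = jade

jade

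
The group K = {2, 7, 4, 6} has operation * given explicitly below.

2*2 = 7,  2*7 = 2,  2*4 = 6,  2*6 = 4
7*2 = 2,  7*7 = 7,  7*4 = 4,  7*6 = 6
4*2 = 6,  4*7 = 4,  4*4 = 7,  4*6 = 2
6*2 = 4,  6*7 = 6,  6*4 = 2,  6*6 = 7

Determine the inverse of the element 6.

6

First locate the identity: row 7 matches the header, so 7 is the identity.
Scan row 6 for 7: 6*6 = 7. Hence 6^(-1) = 6.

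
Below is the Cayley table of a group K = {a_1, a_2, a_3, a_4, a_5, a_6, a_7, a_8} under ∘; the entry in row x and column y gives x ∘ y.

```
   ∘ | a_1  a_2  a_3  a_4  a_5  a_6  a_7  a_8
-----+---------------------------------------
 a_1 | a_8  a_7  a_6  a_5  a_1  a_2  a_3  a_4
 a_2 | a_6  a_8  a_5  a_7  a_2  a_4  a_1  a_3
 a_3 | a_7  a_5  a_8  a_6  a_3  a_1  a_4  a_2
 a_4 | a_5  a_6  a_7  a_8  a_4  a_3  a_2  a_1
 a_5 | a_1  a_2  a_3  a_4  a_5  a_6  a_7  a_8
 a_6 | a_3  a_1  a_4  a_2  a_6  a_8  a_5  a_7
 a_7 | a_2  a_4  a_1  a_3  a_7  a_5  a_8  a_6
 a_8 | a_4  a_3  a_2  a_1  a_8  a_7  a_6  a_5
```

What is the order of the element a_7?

The identity element is a_5 (its row matches the header).
a_7^1 = a_7
a_7^2 = a_7 ∘ a_7 = a_8
a_7^3 = a_8 ∘ a_7 = a_6
a_7^4 = a_6 ∘ a_7 = a_5
The first power of a_7 equal to the identity is a_7^4, so ord(a_7) = 4.

4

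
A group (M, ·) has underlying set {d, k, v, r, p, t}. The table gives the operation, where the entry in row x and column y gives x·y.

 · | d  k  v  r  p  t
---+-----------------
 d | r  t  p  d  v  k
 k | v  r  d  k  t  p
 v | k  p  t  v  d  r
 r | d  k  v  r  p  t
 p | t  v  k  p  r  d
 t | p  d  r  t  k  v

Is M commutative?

v·p = d but p·v = k.
Since v and p do not commute, M is not abelian.

No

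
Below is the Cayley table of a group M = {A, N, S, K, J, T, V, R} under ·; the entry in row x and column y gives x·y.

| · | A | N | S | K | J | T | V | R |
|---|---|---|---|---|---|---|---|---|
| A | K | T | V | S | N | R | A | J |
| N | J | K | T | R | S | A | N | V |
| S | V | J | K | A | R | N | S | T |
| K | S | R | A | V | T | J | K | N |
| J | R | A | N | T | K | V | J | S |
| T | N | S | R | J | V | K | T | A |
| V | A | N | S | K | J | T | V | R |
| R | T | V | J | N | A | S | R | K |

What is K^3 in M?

K^1 = K
K^2 = K·K = V
K^3 = V·K = K
(Structurally, M here is isomorphic to the quaternion group Q_8.)

K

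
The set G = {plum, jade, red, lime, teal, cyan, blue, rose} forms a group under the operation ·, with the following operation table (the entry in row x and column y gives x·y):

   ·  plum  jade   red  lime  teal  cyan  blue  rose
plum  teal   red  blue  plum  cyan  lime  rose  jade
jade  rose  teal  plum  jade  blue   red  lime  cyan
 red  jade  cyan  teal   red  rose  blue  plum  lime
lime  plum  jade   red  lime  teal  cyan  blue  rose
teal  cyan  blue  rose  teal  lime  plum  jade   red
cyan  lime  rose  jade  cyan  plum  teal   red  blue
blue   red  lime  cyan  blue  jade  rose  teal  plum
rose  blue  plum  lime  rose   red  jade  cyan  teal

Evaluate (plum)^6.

teal

plum^1 = plum
plum^2 = plum·plum = teal
plum^3 = teal·plum = cyan
plum^4 = cyan·plum = lime
plum^5 = lime·plum = plum
plum^6 = plum·plum = teal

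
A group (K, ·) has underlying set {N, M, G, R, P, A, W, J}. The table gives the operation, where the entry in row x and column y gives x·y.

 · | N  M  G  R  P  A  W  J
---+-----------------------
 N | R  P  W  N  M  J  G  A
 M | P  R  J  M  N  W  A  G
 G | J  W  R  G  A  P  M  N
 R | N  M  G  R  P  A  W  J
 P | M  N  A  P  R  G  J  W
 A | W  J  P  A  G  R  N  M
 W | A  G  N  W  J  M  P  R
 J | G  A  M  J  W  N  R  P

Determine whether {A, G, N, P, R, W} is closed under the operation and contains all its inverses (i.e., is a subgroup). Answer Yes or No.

P·W = J, which is not in {A, G, N, P, R, W}.
The subset is not closed under ·, so it is not a subgroup.

No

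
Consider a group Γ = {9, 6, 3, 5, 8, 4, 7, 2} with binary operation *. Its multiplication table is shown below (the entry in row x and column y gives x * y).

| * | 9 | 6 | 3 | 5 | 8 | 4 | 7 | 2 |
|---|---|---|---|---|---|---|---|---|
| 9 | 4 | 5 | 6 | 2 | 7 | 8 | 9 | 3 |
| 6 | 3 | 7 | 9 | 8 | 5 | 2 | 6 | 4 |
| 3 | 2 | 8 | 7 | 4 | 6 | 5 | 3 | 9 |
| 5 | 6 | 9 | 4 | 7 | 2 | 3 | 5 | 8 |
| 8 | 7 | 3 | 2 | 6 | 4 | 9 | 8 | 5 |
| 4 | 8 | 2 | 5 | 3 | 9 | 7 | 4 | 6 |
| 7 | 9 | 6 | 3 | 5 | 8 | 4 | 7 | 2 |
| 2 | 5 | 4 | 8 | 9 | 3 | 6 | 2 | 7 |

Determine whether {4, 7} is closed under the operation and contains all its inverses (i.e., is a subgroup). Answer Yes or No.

{4, 7} contains the identity 7.
Checking products: every product of two elements of {4, 7} (read from the table) lies in {4, 7}, so the set is closed.
In a finite group, a nonempty closed subset is a subgroup. So {4, 7} ≤ Γ.

Yes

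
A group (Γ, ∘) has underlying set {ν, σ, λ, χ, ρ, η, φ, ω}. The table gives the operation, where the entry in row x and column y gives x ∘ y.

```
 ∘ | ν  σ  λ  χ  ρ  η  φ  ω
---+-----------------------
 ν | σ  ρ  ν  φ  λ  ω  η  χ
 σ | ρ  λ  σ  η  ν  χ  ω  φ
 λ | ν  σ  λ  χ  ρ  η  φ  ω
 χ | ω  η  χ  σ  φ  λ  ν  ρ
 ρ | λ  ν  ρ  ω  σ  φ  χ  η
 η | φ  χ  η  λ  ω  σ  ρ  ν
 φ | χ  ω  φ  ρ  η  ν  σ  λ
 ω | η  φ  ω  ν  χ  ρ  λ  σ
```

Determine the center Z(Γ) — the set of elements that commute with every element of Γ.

{λ, σ}

An element z is central iff its row equals its column in the table.
For ν: ν ∘ η = ω ≠ φ = η ∘ ν, so ν ∉ Z.
Checking each element this way leaves Z(Γ) = {λ, σ}.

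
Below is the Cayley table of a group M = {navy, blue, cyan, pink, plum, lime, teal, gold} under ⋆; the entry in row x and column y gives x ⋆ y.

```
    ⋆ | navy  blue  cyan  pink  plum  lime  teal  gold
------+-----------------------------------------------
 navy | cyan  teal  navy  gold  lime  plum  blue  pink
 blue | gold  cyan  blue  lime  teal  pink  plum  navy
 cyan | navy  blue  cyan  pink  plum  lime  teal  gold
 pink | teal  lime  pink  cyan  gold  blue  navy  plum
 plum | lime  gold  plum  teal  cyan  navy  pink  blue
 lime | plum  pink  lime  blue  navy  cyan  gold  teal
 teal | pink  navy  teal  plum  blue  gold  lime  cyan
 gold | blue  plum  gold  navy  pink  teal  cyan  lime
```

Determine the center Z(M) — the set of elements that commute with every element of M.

An element z is central iff its row equals its column in the table.
For pink: pink ⋆ gold = plum ≠ navy = gold ⋆ pink, so pink ∉ Z.
Checking each element this way leaves Z(M) = {cyan, lime}.
(Structurally, M here is isomorphic to the dihedral group D_4.)

{cyan, lime}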